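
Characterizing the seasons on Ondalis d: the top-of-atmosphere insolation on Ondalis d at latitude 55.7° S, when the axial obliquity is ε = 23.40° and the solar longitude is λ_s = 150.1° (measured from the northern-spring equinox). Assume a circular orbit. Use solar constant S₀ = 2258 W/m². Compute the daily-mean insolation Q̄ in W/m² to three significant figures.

Q̄ ≈ 230 W/m²

Solar declination: sin δ = sin ε · sin λ_s = sin 23.40° × sin 150.1° = 0.19797, so δ = +11.418°.
cos H₀ = −tan(-55.7°) tan(+11.418°) = 0.2961, H₀ = 1.2702 rad.
Bracket: H₀ sin φ sin δ + cos φ cos δ sin H₀ = 1.2702×-0.82610×0.19797 + 0.56353×0.98021×0.95516 = -0.207732 + 0.527609 = 0.319877.
Q̄ = (S₀/π) × [bracket] = (2258/π) × 0.319877 = 229.9 W/m².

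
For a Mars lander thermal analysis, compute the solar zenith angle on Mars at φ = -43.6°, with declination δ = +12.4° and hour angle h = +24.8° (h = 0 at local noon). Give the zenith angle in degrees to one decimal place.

cos θ_z = sin φ sin δ + cos φ cos δ cos h = -0.148086 + 0.642052 = 0.493966.
θ_z = arccos(0.493966) = 60.4°.

θ_z = 60.4°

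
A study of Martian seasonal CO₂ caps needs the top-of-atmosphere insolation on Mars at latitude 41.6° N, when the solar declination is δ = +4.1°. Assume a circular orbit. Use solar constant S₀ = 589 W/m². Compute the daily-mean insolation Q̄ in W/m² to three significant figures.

cos H₀ = −tan(+41.6°) tan(+4.100°) = -0.0636, H₀ = 1.6345 rad.
Bracket: H₀ sin φ sin δ + cos φ cos δ sin H₀ = 1.6345×0.66393×0.07150 + 0.74780×0.99744×0.99797 = 0.077591 + 0.744371 = 0.821962.
Q̄ = (S₀/π) × [bracket] = (589/π) × 0.821962 = 154.1 W/m².

Q̄ ≈ 154 W/m²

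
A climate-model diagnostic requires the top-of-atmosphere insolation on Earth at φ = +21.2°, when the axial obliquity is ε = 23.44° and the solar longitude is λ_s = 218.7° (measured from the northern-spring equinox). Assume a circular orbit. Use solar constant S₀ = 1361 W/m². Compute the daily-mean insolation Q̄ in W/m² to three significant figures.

Solar declination: sin δ = sin ε · sin λ_s = sin 23.44° × sin 218.7° = -0.24871, so δ = -14.401°.
cos H₀ = −tan(+21.2°) tan(-14.401°) = 0.0996, H₀ = 1.4710 rad.
Bracket: H₀ sin φ sin δ + cos φ cos δ sin H₀ = 1.4710×0.36162×-0.24871 + 0.93232×0.96858×0.99503 = -0.132300 + 0.898538 = 0.766238.
Q̄ = (S₀/π) × [bracket] = (1361/π) × 0.766238 = 331.9 W/m².

Q̄ ≈ 332 W/m²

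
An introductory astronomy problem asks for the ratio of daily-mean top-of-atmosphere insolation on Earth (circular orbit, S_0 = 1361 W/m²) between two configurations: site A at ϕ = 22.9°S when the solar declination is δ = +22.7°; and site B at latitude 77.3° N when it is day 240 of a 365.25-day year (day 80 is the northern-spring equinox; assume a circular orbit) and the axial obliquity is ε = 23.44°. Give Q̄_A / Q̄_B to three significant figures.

Q̄_A / Q̄_B ≈ 1.25

— Configuration A (ϕ=-22.9°):
cos h₀ = −tan(-22.9°) tan(+22.700°) = 0.1767, h₀ = 1.3932 rad.
Bracket: h₀ sin ϕ sin δ + cos ϕ cos δ sin h₀ = 1.3932×-0.38912×0.38591 + 0.92119×0.92254×0.98426 = -0.209210 + 0.836458 = 0.627248.
Q̄ = (S_0/π) × [bracket] = (1361/π) × 0.627248 = 271.74 W/m².
— Configuration B (ϕ=+77.3°):
Solar longitude: L_s = 360° × (240 − 80)/365.25 = 157.700°.
sin δ = sin 23.44° × sin 157.700° = 0.15094, so δ = +8.682°.
cos h₀ = −tan(+77.3°) tan(+8.682°) = -0.6775, h₀ = 2.3152 rad.
Bracket: h₀ sin ϕ sin δ + cos ϕ cos δ sin h₀ = 2.3152×0.97553×0.15094 + 0.21985×0.98854×0.73548 = 0.340905 + 0.159842 = 0.500747.
Q̄ = (S_0/π) × [bracket] = (1361/π) × 0.500747 = 216.93 W/m².
Ratio Q̄_A / Q̄_B = 271.74 / 216.93 = 1.253.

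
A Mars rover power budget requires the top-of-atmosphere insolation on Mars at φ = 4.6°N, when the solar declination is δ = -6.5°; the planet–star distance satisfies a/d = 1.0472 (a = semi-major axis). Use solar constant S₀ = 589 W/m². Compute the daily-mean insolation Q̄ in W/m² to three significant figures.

cos H₀ = −tan(+4.6°) tan(-6.500°) = 0.0092, H₀ = 1.5616 rad.
Bracket: H₀ sin φ sin δ + cos φ cos δ sin H₀ = 1.5616×0.08020×-0.11320 + 0.99678×0.99357×0.99996 = -0.014177 + 0.990331 = 0.976154.
Inverse-square distance factor (a/d)² = 1.0472² = 1.096628.
Q̄ = (S₀/π) × 1.096628 × [bracket] = (589/π) × 1.096628 × 0.976154 = 200.7 W/m².

Q̄ ≈ 201 W/m²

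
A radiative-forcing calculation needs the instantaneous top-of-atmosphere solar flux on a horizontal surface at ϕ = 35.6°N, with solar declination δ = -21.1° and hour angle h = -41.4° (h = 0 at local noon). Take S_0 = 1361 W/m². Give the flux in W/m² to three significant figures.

489 W/m²

cos θ_z = sin ϕ sin δ + cos ϕ cos δ cos h = -0.209562 + 0.569023 = 0.359461.
Flux = S_0 · cos θ_z = 1361 × 0.359461 = 489.2 W/m².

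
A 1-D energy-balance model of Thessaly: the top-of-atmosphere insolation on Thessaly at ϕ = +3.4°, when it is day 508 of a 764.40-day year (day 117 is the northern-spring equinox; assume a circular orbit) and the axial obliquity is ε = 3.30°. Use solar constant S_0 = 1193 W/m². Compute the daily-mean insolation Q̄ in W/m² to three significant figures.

Q̄ ≈ 379 W/m²

Solar longitude: L_s = 360° × (508 − 117)/764.40 = 184.144°.
sin δ = sin 3.30° × sin 184.144° = -0.00416, so δ = -0.238°.
cos h₀ = −tan(+3.4°) tan(-0.238°) = 0.0002, h₀ = 1.5705 rad.
Bracket: h₀ sin ϕ sin δ + cos ϕ cos δ sin h₀ = 1.5705×0.05931×-0.00416 + 0.99824×0.99999×1.00000 = -0.000387 + 0.998230 = 0.997843.
Q̄ = (S_0/π) × [bracket] = (1193/π) × 0.997843 = 378.9 W/m².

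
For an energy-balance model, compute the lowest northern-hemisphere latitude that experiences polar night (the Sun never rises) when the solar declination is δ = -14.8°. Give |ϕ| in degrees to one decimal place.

|ϕ| = 75.2°

Polar night requires cos h₀ = −tan ϕ tan δ ≥ 1, i.e. tan ϕ tan δ ≤ −1.
The boundary is |tan ϕ| · |tan δ| = 1, so |ϕ| = 90° − |δ| = 90° − 14.8° = 75.2° in the northern hemisphere.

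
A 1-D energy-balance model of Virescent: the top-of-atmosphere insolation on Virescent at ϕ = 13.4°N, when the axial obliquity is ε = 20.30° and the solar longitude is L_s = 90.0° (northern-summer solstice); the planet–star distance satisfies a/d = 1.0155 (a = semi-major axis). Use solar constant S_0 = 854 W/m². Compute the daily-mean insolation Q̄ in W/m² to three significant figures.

Solar declination: sin δ = sin ε · sin L_s = sin 20.30° × sin 90.0° = 0.34694, so δ = +20.300°.
cos h₀ = −tan(+13.4°) tan(+20.300°) = -0.0881, h₀ = 1.6590 rad.
Bracket: h₀ sin ϕ sin δ + cos ϕ cos δ sin h₀ = 1.6590×0.23175×0.34694 + 0.97278×0.93789×0.99611 = 0.133389 + 0.908812 = 1.042201.
Inverse-square distance factor (a/d)² = 1.0155² = 1.031240.
Q̄ = (S_0/π) × 1.031240 × [bracket] = (854/π) × 1.031240 × 1.042201 = 292.2 W/m².

Q̄ ≈ 292 W/m²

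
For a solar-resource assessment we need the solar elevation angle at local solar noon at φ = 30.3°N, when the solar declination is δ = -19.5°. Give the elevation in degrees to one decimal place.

40.2°

At local noon the hour angle is zero, so the zenith angle equals |φ − δ| = |+30.3° − (-19.500°)| = 49.800°.
Elevation = 90° − 49.800° = 40.2°.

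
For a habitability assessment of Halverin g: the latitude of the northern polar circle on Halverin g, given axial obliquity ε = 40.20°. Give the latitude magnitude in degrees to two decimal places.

49.80°

The polar circle is the lowest latitude that experiences at least one full rotation of continuous daylight at the northern-summer solstice; it lies at |φ| = 90° − ε = 90° − 40.20° = 49.80°.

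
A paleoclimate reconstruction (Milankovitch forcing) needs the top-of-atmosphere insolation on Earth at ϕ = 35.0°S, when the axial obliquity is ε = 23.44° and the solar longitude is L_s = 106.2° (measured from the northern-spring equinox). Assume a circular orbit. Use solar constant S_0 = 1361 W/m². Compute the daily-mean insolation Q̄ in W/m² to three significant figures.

Solar declination: sin δ = sin ε · sin L_s = sin 23.44° × sin 106.2° = 0.38199, so δ = +22.457°.
cos h₀ = −tan(-35.0°) tan(+22.457°) = 0.2894, h₀ = 1.2772 rad.
Bracket: h₀ sin ϕ sin δ + cos ϕ cos δ sin h₀ = 1.2772×-0.57358×0.38199 + 0.81915×0.92416×0.95720 = -0.279837 + 0.724625 = 0.444788.
Q̄ = (S_0/π) × [bracket] = (1361/π) × 0.444788 = 192.7 W/m².

Q̄ ≈ 193 W/m²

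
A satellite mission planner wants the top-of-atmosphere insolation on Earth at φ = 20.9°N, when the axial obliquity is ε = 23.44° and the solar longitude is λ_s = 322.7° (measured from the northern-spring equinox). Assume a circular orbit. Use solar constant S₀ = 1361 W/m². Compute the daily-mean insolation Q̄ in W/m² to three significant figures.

Q̄ ≈ 336 W/m²

Solar declination: sin δ = sin ε · sin λ_s = sin 23.44° × sin 322.7° = -0.24106, so δ = -13.949°.
cos H₀ = −tan(+20.9°) tan(-13.949°) = 0.0948, H₀ = 1.4758 rad.
Bracket: H₀ sin φ sin δ + cos φ cos δ sin H₀ = 1.4758×0.35674×-0.24106 + 0.93420×0.97051×0.99549 = -0.126913 + 0.902561 = 0.775648.
Q̄ = (S₀/π) × [bracket] = (1361/π) × 0.775648 = 336.0 W/m².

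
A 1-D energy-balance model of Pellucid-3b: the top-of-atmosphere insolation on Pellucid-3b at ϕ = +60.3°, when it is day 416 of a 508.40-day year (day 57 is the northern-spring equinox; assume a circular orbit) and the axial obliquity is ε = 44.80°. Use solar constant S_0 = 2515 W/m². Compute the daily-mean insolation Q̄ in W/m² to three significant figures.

Solar longitude: L_s = 360° × (416 − 57)/508.40 = 254.209°.
sin δ = sin 44.80° × sin 254.209° = -0.67804, so δ = -42.691°.
cos h₀ = −tan(+60.3°) tan(-42.691°) = 1.6173 ≥ 1 ⇒ polar night, h₀ = 0 and Q̄ = 0.

Q̄ ≈ 0.00 W/m²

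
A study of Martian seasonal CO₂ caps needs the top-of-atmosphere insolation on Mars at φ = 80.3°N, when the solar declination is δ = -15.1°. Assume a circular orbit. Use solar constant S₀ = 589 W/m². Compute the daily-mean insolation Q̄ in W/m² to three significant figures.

Q̄ ≈ 0.00 W/m²

cos H₀ = −tan(+80.3°) tan(-15.100°) = 1.5785 ≥ 1 ⇒ polar night, H₀ = 0 and Q̄ = 0.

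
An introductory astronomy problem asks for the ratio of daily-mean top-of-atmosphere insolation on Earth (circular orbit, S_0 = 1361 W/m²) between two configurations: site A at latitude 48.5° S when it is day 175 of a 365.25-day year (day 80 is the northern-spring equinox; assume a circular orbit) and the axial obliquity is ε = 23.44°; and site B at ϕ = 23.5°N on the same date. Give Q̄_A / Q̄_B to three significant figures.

Q̄_A / Q̄_B ≈ 0.195

— Configuration A (ϕ=-48.5°):
Solar longitude: L_s = 360° × (175 − 80)/365.25 = 93.634°.
sin δ = sin 23.44° × sin 93.634° = 0.39699, so δ = +23.390°.
cos h₀ = −tan(-48.5°) tan(+23.390°) = 0.4889, h₀ = 1.0600 rad.
Bracket: h₀ sin ϕ sin δ + cos ϕ cos δ sin h₀ = 1.0600×-0.74896×0.39699 + 0.66262×0.91782×0.87235 = -0.315169 + 0.530534 = 0.215365.
Q̄ = (S_0/π) × [bracket] = (1361/π) × 0.215365 = 93.300 W/m².
— Configuration B (ϕ=+23.5°):
cos h₀ = −tan(+23.5°) tan(+23.390°) = -0.1881, h₀ = 1.7600 rad.
Bracket: h₀ sin ϕ sin δ + cos ϕ cos δ sin h₀ = 1.7600×0.39875×0.39699 + 0.91706×0.91782×0.98216 = 0.278608 + 0.826680 = 1.105288.
Q̄ = (S_0/π) × [bracket] = (1361/π) × 1.105288 = 478.83 W/m².
Ratio Q̄_A / Q̄_B = 93.300 / 478.83 = 0.1948.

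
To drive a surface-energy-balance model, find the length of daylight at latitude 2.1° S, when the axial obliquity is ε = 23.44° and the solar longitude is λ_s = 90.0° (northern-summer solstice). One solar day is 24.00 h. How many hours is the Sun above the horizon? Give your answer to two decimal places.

11.88 h

Solar declination: sin δ = sin ε · sin λ_s = sin 23.44° × sin 90.0° = 0.39779, so δ = +23.440°.
cos H₀ = −tan φ · tan δ = −tan(-2.1°) × tan(+23.440°) = 0.0159, so H₀ = 1.5549 rad = 89.09°.
Daylight = 2H₀/(2π) × 24.00 h = (1.5549/π) × 24.00 = 11.88 h.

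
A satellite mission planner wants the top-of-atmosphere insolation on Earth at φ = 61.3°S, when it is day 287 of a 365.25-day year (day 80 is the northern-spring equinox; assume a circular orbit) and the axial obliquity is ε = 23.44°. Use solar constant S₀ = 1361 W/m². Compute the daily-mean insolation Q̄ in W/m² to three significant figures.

Q̄ ≈ 311 W/m²

Solar longitude: λ_s = 360° × (287 − 80)/365.25 = 204.025°.
sin δ = sin 23.44° × sin 204.025° = -0.16195, so δ = -9.320°.
cos H₀ = −tan(-61.3°) tan(-9.320°) = -0.2998, H₀ = 1.8752 rad.
Bracket: H₀ sin φ sin δ + cos φ cos δ sin H₀ = 1.8752×-0.87715×-0.16195 + 0.48022×0.98680×0.95401 = 0.266380 + 0.452087 = 0.718467.
Q̄ = (S₀/π) × [bracket] = (1361/π) × 0.718467 = 311.3 W/m².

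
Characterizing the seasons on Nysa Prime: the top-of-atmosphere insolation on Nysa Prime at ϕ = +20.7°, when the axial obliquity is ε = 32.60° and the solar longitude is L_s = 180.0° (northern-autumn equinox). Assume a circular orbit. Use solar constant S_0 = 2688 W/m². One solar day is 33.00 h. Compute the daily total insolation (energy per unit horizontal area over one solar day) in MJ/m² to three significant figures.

95.1 MJ/m²

Solar declination: sin δ = sin ε · sin L_s = sin 32.60° × sin 180.0° = 0.00000, so δ = +0.000°.
cos h₀ = −tan(+20.7°) tan(+0.000°) = -0.0000, h₀ = 1.5708 rad.
Bracket: h₀ sin ϕ sin δ + cos ϕ cos δ sin h₀ = 1.5708×0.35347×0.00000 + 0.93544×1.00000×1.00000 = 0.000000 + 0.935440 = 0.935440.
Q̄ = (S_0/π) × [bracket] = (2688/π) × 0.935440 = 800.38 W/m².
Daily total = Q̄ × 33.00 h × 3600 s/h = 800.38 × 33.00 × 3600 / 10⁶ = 95.09 MJ/m².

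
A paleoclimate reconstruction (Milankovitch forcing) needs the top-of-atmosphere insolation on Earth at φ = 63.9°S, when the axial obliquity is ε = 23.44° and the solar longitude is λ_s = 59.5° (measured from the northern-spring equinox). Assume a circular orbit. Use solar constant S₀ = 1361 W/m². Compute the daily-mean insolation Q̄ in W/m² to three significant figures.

Q̄ ≈ 22.1 W/m²

Solar declination: sin δ = sin ε · sin λ_s = sin 23.44° × sin 59.5° = 0.34275, so δ = +20.044°.
cos H₀ = −tan(-63.9°) tan(+20.044°) = 0.7447, H₀ = 0.7306 rad.
Bracket: H₀ sin φ sin δ + cos φ cos δ sin H₀ = 0.7306×-0.89803×0.34275 + 0.43994×0.93943×0.66735 = -0.224879 + 0.275811 = 0.050932.
Q̄ = (S₀/π) × [bracket] = (1361/π) × 0.050932 = 22.06 W/m².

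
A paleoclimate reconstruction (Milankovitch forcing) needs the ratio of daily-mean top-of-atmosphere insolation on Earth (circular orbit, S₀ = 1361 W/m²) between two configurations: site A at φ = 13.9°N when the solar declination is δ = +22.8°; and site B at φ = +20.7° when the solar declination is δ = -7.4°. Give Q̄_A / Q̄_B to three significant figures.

Q̄_A / Q̄_B ≈ 1.22

— Configuration A (φ=+13.9°):
cos H₀ = −tan(+13.9°) tan(+22.800°) = -0.1040, H₀ = 1.6750 rad.
Bracket: H₀ sin φ sin δ + cos φ cos δ sin H₀ = 1.6750×0.24023×0.38752 + 0.97072×0.92186×0.99457 = 0.155932 + 0.890009 = 1.045941.
Q̄ = (S₀/π) × [bracket] = (1361/π) × 1.045941 = 453.12 W/m².
— Configuration B (φ=+20.7°):
cos H₀ = −tan(+20.7°) tan(-7.400°) = 0.0491, H₀ = 1.5217 rad.
Bracket: H₀ sin φ sin δ + cos φ cos δ sin H₀ = 1.5217×0.35347×-0.12880 + 0.93544×0.99167×0.99880 = -0.069278 + 0.926535 = 0.857257.
Q̄ = (S₀/π) × [bracket] = (1361/π) × 0.857257 = 371.38 W/m².
Ratio Q̄_A / Q̄_B = 453.12 / 371.38 = 1.220.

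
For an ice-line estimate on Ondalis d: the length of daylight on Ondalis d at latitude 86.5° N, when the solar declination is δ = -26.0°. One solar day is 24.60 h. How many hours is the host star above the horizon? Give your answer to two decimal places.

0.00 h

cos H₀ = −tan φ · tan δ = 7.9744 ≥ 1, so the host star never rises (polar night) and H₀ = 0.
Daylight = 2H₀/(2π) × 24.60 h = (0.0000/π) × 24.60 = 0.00 h.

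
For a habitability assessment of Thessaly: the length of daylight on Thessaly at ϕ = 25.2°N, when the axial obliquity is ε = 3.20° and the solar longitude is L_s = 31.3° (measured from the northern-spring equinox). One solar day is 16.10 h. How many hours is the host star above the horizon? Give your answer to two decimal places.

8.12 h

Solar declination: sin δ = sin ε · sin L_s = sin 3.20° × sin 31.3° = 0.02900, so δ = +1.662°.
cos h₀ = −tan ϕ · tan δ = −tan(+25.2°) × tan(+1.662°) = -0.0137, so h₀ = 1.5844 rad = 90.78°.
Daylight = 2h₀/(2π) × 16.10 h = (1.5844/π) × 16.10 = 8.12 h.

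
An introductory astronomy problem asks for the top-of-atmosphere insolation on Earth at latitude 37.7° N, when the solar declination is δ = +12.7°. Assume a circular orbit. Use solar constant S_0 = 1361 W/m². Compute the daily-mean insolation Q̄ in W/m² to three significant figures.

Q̄ ≈ 431 W/m²

cos h₀ = −tan(+37.7°) tan(+12.700°) = -0.1742, h₀ = 1.7459 rad.
Bracket: h₀ sin ϕ sin δ + cos ϕ cos δ sin h₀ = 1.7459×0.61153×0.21985 + 0.79122×0.97553×0.98471 = 0.234727 + 0.760057 = 0.994784.
Q̄ = (S_0/π) × [bracket] = (1361/π) × 0.994784 = 431.0 W/m².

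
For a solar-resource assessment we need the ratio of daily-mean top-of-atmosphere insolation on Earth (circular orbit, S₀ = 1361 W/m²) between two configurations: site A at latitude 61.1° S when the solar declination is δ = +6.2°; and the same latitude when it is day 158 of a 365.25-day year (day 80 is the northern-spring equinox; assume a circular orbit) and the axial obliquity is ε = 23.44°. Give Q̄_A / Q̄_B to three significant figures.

— Configuration A (φ=-61.1°):
cos H₀ = −tan(-61.1°) tan(+6.200°) = 0.1968, H₀ = 1.3727 rad.
Bracket: H₀ sin φ sin δ + cos φ cos δ sin H₀ = 1.3727×-0.87546×0.10800 + 0.48328×0.99415×0.98045 = -0.129788 + 0.471060 = 0.341272.
Q̄ = (S₀/π) × [bracket] = (1361/π) × 0.341272 = 147.85 W/m².
— Configuration B (φ=-61.1°):
Solar longitude: λ_s = 360° × (158 − 80)/365.25 = 76.879°.
sin δ = sin 23.44° × sin 76.879° = 0.38740, so δ = +22.793°.
cos H₀ = −tan(-61.1°) tan(+22.793°) = 0.7612, H₀ = 0.7056 rad.
Bracket: H₀ sin φ sin δ + cos φ cos δ sin H₀ = 0.7056×-0.87546×0.38740 + 0.48328×0.92191×0.64849 = -0.239307 + 0.288929 = 0.049622.
Q̄ = (S₀/π) × [bracket] = (1361/π) × 0.049622 = 21.497 W/m².
Ratio Q̄_A / Q̄_B = 147.85 / 21.497 = 6.878.

Q̄_A / Q̄_B ≈ 6.88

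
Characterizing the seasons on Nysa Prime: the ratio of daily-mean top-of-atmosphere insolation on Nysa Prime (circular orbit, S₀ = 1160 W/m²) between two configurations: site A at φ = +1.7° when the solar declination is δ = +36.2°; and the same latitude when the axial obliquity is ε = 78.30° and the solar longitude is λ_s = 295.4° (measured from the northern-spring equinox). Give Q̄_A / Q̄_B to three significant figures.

Q̄_A / Q̄_B ≈ 1.96

— Configuration A (φ=+1.7°):
cos H₀ = −tan(+1.7°) tan(+36.200°) = -0.0217, H₀ = 1.5925 rad.
Bracket: H₀ sin φ sin δ + cos φ cos δ sin H₀ = 1.5925×0.02967×0.59061 + 0.99956×0.80696×0.99976 = 0.027906 + 0.806411 = 0.834317.
Q̄ = (S₀/π) × [bracket] = (1160/π) × 0.834317 = 308.06 W/m².
— Configuration B (φ=+1.7°):
Solar declination: sin δ = sin ε · sin λ_s = sin 78.30° × sin 295.4° = -0.88457, so δ = -62.198°.
cos H₀ = −tan(+1.7°) tan(-62.198°) = 0.0563, H₀ = 1.5145 rad.
Bracket: H₀ sin φ sin δ + cos φ cos δ sin H₀ = 1.5145×0.02967×-0.88457 + 0.99956×0.46641×0.99841 = -0.039748 + 0.465464 = 0.425716.
Q̄ = (S₀/π) × [bracket] = (1160/π) × 0.425716 = 157.19 W/m².
Ratio Q̄_A / Q̄_B = 308.06 / 157.19 = 1.960.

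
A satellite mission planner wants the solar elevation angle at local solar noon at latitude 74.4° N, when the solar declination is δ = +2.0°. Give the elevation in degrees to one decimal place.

At local noon the hour angle is zero, so the zenith angle equals |ϕ − δ| = |+74.4° − (+2.000°)| = 72.400°.
Elevation = 90° − 72.400° = 17.6°.

17.6°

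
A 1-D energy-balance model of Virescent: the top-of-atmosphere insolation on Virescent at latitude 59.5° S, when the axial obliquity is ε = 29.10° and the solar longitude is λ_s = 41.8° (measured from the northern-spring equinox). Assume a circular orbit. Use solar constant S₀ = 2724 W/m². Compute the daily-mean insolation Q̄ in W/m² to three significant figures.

Q̄ ≈ 109 W/m²

Solar declination: sin δ = sin ε · sin λ_s = sin 29.10° × sin 41.8° = 0.32416, so δ = +18.915°.
cos H₀ = −tan(-59.5°) tan(+18.915°) = 0.5817, H₀ = 0.9500 rad.
Bracket: H₀ sin φ sin δ + cos φ cos δ sin H₀ = 0.9500×-0.86163×0.32416 + 0.50754×0.94600×0.81339 = -0.265341 + 0.390535 = 0.125194.
Q̄ = (S₀/π) × [bracket] = (2724/π) × 0.125194 = 108.6 W/m².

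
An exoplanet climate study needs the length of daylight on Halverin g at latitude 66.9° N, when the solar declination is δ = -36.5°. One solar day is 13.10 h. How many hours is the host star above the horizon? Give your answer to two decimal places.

cos h₀ = −tan ϕ · tan δ = 1.7348 ≥ 1, so the host star never rises (polar night) and h₀ = 0.
Daylight = 2h₀/(2π) × 13.10 h = (0.0000/π) × 13.10 = 0.00 h.

0.00 h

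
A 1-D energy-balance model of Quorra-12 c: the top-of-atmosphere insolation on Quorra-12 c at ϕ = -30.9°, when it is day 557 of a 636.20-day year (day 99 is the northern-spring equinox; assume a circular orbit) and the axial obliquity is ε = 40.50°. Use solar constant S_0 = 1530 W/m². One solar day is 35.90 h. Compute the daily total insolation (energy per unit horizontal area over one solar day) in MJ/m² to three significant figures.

Solar longitude: L_s = 360° × (557 − 99)/636.20 = 259.164°.
sin δ = sin 40.50° × sin 259.164° = -0.63787, so δ = -39.633°.
cos h₀ = −tan(-30.9°) tan(-39.633°) = -0.4957, h₀ = 2.0894 rad.
Bracket: h₀ sin ϕ sin δ + cos ϕ cos δ sin h₀ = 2.0894×-0.51354×-0.63787 + 0.85806×0.77015×0.86850 = 0.684428 + 0.573935 = 1.258363.
Q̄ = (S_0/π) × [bracket] = (1530/π) × 1.258363 = 612.84 W/m².
Daily total = Q̄ × 35.90 h × 3600 s/h = 612.84 × 35.90 × 3600 / 10⁶ = 79.20 MJ/m².

79.2 MJ/m²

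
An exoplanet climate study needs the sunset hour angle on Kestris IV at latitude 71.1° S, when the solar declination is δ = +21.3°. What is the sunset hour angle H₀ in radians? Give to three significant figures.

cos H₀ = −tan φ · tan δ = 1.1388 ≥ 1, so the host star never rises (polar night) and H₀ = 0.

H₀ = 0.00 rad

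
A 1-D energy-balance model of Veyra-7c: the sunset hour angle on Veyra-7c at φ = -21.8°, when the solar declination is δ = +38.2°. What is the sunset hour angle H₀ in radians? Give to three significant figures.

H₀ = 1.25 rad

cos H₀ = −tan φ · tan δ = −tan(-21.8°) × tan(+38.200°) = 0.3147, so H₀ = 1.2506 rad = 71.65°.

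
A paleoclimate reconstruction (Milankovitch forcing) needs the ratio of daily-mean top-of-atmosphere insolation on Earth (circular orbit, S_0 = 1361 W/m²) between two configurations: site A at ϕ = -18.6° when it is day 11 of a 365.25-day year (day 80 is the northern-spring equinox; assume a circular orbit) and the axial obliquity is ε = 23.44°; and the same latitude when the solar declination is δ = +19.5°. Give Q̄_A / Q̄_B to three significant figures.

— Configuration A (ϕ=-18.6°):
Solar longitude: L_s = 360° × (11 − 80)/365.25 = -68.008°, i.e. -68.008° + 360° = 291.992°.
sin δ = sin 23.44° × sin 291.992° = -0.36884, so δ = -21.644°.
cos h₀ = −tan(-18.6°) tan(-21.644°) = -0.1335, h₀ = 1.7047 rad.
Bracket: h₀ sin ϕ sin δ + cos ϕ cos δ sin h₀ = 1.7047×-0.31896×-0.36884 + 0.94777×0.92949×0.99104 = 0.200550 + 0.873049 = 1.073599.
Q̄ = (S_0/π) × [bracket] = (1361/π) × 1.073599 = 465.10 W/m².
— Configuration B (ϕ=-18.6°):
cos h₀ = −tan(-18.6°) tan(+19.500°) = 0.1192, h₀ = 1.4513 rad.
Bracket: h₀ sin ϕ sin δ + cos ϕ cos δ sin h₀ = 1.4513×-0.31896×0.33381 + 0.94777×0.94264×0.99287 = -0.154523 + 0.887036 = 0.732513.
Q̄ = (S_0/π) × [bracket] = (1361/π) × 0.732513 = 317.34 W/m².
Ratio Q̄_A / Q̄_B = 465.10 / 317.34 = 1.466.

Q̄_A / Q̄_B ≈ 1.47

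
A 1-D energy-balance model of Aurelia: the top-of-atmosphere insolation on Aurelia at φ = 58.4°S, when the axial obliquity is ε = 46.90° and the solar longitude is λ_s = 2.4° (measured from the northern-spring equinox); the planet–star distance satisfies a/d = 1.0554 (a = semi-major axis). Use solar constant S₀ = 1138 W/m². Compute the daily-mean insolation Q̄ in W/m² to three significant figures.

Q̄ ≈ 195 W/m²

Solar declination: sin δ = sin ε · sin λ_s = sin 46.90° × sin 2.4° = 0.03058, so δ = +1.752°.
cos H₀ = −tan(-58.4°) tan(+1.752°) = 0.0497, H₀ = 1.5211 rad.
Bracket: H₀ sin φ sin δ + cos φ cos δ sin H₀ = 1.5211×-0.85173×0.03058 + 0.52399×0.99953×0.99876 = -0.039618 + 0.523094 = 0.483476.
Inverse-square distance factor (a/d)² = 1.0554² = 1.113869.
Q̄ = (S₀/π) × 1.113869 × [bracket] = (1138/π) × 1.113869 × 0.483476 = 195.1 W/m².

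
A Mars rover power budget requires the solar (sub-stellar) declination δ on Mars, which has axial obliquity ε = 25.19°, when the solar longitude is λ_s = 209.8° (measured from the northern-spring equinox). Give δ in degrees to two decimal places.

sin δ = sin ε · sin λ_s = sin 25.19° × sin 209.8° = -0.211523.
δ = arcsin(-0.211523) = -12.21°.

δ = -12.21°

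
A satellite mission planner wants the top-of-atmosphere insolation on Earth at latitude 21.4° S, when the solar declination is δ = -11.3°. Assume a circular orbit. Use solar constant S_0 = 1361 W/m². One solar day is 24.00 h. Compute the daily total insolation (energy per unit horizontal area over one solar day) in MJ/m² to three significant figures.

cos h₀ = −tan(-21.4°) tan(-11.300°) = -0.0783, h₀ = 1.6492 rad.
Bracket: h₀ sin ϕ sin δ + cos ϕ cos δ sin h₀ = 1.6492×-0.36488×-0.19595 + 0.93106×0.98061×0.99693 = 0.117915 + 0.910204 = 1.028119.
Q̄ = (S_0/π) × [bracket] = (1361/π) × 1.028119 = 445.40 W/m².
Daily total = Q̄ × 24.00 h × 3600 s/h = 445.40 × 24.00 × 3600 / 10⁶ = 38.48 MJ/m².

38.5 MJ/m²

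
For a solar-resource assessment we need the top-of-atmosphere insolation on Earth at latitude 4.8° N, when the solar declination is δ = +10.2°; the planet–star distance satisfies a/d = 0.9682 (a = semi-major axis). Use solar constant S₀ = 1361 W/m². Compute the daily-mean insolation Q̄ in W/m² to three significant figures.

cos H₀ = −tan(+4.8°) tan(+10.200°) = -0.0151, H₀ = 1.5859 rad.
Bracket: H₀ sin φ sin δ + cos φ cos δ sin H₀ = 1.5859×0.08368×0.17708 + 0.99649×0.98420×0.99989 = 0.023500 + 0.980638 = 1.004138.
Inverse-square distance factor (a/d)² = 0.9682² = 0.937411.
Q̄ = (S₀/π) × 0.937411 × [bracket] = (1361/π) × 0.937411 × 1.004138 = 407.8 W/m².

Q̄ ≈ 408 W/m²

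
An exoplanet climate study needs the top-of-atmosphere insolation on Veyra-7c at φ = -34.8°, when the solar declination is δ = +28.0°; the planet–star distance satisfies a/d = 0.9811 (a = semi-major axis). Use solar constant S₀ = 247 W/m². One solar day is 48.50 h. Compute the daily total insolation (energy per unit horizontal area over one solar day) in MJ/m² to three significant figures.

4.68 MJ/m²

cos H₀ = −tan(-34.8°) tan(+28.000°) = 0.3695, H₀ = 1.1923 rad.
Bracket: H₀ sin φ sin δ + cos φ cos δ sin H₀ = 1.1923×-0.57071×0.46947 + 0.82115×0.88295×0.92921 = -0.319454 + 0.673709 = 0.354255.
Inverse-square distance factor (a/d)² = 0.9811² = 0.962557.
Q̄ = (S₀/π) × 0.962557 × [bracket] = (247/π) × 0.962557 × 0.354255 = 26.810 W/m².
Daily total = Q̄ × 48.50 h × 3600 s/h = 26.810 × 48.50 × 3600 / 10⁶ = 4.681 MJ/m².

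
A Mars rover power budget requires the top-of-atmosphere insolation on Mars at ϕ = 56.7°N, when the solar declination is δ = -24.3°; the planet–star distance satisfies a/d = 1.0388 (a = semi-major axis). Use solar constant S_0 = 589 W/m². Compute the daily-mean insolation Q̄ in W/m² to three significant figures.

Q̄ ≈ 17.0 W/m²

cos h₀ = −tan(+56.7°) tan(-24.300°) = 0.6874, h₀ = 0.8129 rad.
Bracket: h₀ sin ϕ sin δ + cos ϕ cos δ sin h₀ = 0.8129×0.83581×-0.41151 + 0.54902×0.91140×0.72631 = -0.279592 + 0.363429 = 0.083837.
Inverse-square distance factor (a/d)² = 1.0388² = 1.079105.
Q̄ = (S_0/π) × 1.079105 × [bracket] = (589/π) × 1.079105 × 0.083837 = 16.96 W/m².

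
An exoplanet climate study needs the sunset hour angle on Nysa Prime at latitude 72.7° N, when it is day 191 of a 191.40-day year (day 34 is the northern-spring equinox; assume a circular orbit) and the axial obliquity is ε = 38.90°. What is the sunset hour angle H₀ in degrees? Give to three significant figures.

Solar longitude: λ_s = 360° × (191 − 34)/191.40 = 295.298°.
sin δ = sin 38.90° × sin 295.298° = -0.56774, so δ = -34.593°.
cos H₀ = −tan φ · tan δ = 2.2143 ≥ 1, so the host star never rises (polar night) and H₀ = 0.

H₀ = 0.00°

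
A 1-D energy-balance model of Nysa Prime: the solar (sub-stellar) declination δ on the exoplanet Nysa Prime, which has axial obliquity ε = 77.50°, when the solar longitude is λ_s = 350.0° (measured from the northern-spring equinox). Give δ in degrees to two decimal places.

sin δ = sin ε · sin λ_s = sin 77.50° × sin 350.0° = -0.169532.
δ = arcsin(-0.169532) = -9.76°.

δ = -9.76°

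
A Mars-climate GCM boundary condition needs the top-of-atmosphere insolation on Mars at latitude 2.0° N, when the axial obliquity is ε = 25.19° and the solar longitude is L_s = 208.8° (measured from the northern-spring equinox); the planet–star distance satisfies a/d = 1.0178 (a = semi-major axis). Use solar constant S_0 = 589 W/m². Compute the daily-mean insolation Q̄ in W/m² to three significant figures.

Solar declination: sin δ = sin ε · sin L_s = sin 25.19° × sin 208.8° = -0.20504, so δ = -11.832°.
cos h₀ = −tan(+2.0°) tan(-11.832°) = 0.0073, h₀ = 1.5635 rad.
Bracket: h₀ sin ϕ sin δ + cos ϕ cos δ sin h₀ = 1.5635×0.03490×-0.20504 + 0.99939×0.97875×0.99997 = -0.011188 + 0.978124 = 0.966936.
Inverse-square distance factor (a/d)² = 1.0178² = 1.035917.
Q̄ = (S_0/π) × 1.035917 × [bracket] = (589/π) × 1.035917 × 0.966936 = 187.8 W/m².

Q̄ ≈ 188 W/m²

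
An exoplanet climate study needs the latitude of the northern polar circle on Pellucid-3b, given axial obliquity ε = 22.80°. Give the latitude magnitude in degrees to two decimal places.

67.20°

The polar circle is the lowest latitude that experiences at least one full rotation of continuous daylight at the northern-summer solstice; it lies at |φ| = 90° − ε = 90° − 22.80° = 67.20°.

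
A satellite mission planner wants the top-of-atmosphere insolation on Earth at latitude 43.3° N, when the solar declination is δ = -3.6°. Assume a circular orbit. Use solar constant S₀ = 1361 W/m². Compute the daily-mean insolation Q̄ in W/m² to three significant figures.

cos H₀ = −tan(+43.3°) tan(-3.600°) = 0.0593, H₀ = 1.5115 rad.
Bracket: H₀ sin φ sin δ + cos φ cos δ sin H₀ = 1.5115×0.68582×-0.06279 + 0.72777×0.99803×0.99824 = -0.065089 + 0.725058 = 0.659969.
Q̄ = (S₀/π) × [bracket] = (1361/π) × 0.659969 = 285.9 W/m².

Q̄ ≈ 286 W/m²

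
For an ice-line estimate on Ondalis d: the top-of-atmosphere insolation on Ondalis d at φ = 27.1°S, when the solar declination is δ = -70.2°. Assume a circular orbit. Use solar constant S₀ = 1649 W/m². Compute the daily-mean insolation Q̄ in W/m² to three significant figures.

cos H₀ = −tan(-27.1°) tan(-70.200°) = -1.4214 ≤ −1 ⇒ polar day, H₀ = π.
Bracket: H₀ sin φ sin δ + cos φ cos δ sin H₀ = 3.1416×-0.45554×-0.94088 + 0.89021×0.33874×0.00000 = 1.346516 + 0.000000 = 1.346516.
Q̄ = (S₀/π) × [bracket] = (1649/π) × 1.346516 = 706.8 W/m².

Q̄ ≈ 707 W/m²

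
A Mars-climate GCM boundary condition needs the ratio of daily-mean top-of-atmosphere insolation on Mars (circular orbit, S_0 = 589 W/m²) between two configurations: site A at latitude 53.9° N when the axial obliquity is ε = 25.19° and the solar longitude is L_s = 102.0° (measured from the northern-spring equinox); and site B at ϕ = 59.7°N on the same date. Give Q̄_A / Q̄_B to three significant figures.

Q̄_A / Q̄_B ≈ 1.00

— Configuration A (ϕ=+53.9°):
Solar declination: sin δ = sin ε · sin L_s = sin 25.19° × sin 102.0° = 0.41632, so δ = +24.603°.
cos h₀ = −tan(+53.9°) tan(+24.603°) = -0.6279, h₀ = 2.2497 rad.
Bracket: h₀ sin ϕ sin δ + cos ϕ cos δ sin h₀ = 2.2497×0.80799×0.41632 + 0.58920×0.90922×0.77828 = 0.756759 + 0.416934 = 1.173693.
Q̄ = (S_0/π) × [bracket] = (589/π) × 1.173693 = 220.05 W/m².
— Configuration B (ϕ=+59.7°):
cos h₀ = −tan(+59.7°) tan(+24.603°) = -0.7836, h₀ = 2.4712 rad.
Bracket: h₀ sin ϕ sin δ + cos ϕ cos δ sin h₀ = 2.4712×0.86340×0.41632 + 0.50453×0.90922×0.62129 = 0.888275 + 0.285004 = 1.173279.
Q̄ = (S_0/π) × [bracket] = (589/π) × 1.173279 = 219.97 W/m².
Ratio Q̄_A / Q̄_B = 220.05 / 219.97 = 1.000.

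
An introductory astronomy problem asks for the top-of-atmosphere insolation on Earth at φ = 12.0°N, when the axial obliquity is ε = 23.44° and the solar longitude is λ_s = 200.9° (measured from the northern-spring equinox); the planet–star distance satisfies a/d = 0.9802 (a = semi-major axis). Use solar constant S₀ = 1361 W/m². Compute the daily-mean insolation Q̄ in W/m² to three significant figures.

Solar declination: sin δ = sin ε · sin λ_s = sin 23.44° × sin 200.9° = -0.14191, so δ = -8.158°.
cos H₀ = −tan(+12.0°) tan(-8.158°) = 0.0305, H₀ = 1.5403 rad.
Bracket: H₀ sin φ sin δ + cos φ cos δ sin H₀ = 1.5403×0.20791×-0.14191 + 0.97815×0.98988×0.99954 = -0.045446 + 0.967806 = 0.922360.
Inverse-square distance factor (a/d)² = 0.9802² = 0.960792.
Q̄ = (S₀/π) × 0.960792 × [bracket] = (1361/π) × 0.960792 × 0.922360 = 383.9 W/m².

Q̄ ≈ 384 W/m²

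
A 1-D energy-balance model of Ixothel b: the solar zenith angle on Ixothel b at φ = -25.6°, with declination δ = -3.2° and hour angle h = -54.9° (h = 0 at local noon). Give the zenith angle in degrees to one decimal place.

θ_z = 57.2°

cos θ_z = sin φ sin δ + cos φ cos δ cos h = 0.024120 + 0.517750 = 0.541870.
θ_z = arccos(0.541870) = 57.2°.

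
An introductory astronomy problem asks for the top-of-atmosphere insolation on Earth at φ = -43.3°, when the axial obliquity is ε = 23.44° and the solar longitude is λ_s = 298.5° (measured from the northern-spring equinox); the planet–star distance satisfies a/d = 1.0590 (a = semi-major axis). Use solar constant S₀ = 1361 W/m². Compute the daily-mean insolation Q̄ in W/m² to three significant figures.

Q̄ ≈ 535 W/m²

Solar declination: sin δ = sin ε · sin λ_s = sin 23.44° × sin 298.5° = -0.34958, so δ = -20.462°.
cos H₀ = −tan(-43.3°) tan(-20.462°) = -0.3516, H₀ = 1.9301 rad.
Bracket: H₀ sin φ sin δ + cos φ cos δ sin H₀ = 1.9301×-0.68582×-0.34958 + 0.72777×0.93691×0.93614 = 0.462739 + 0.638312 = 1.101051.
Inverse-square distance factor (a/d)² = 1.0590² = 1.121481.
Q̄ = (S₀/π) × 1.121481 × [bracket] = (1361/π) × 1.121481 × 1.101051 = 534.9 W/m².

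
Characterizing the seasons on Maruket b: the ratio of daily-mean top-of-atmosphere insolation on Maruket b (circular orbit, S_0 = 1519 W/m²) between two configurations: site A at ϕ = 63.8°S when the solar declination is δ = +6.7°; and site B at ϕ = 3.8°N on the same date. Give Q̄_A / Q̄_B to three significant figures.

Q̄_A / Q̄_B ≈ 0.286

— Configuration A (ϕ=-63.8°):
cos h₀ = −tan(-63.8°) tan(+6.700°) = 0.2387, h₀ = 1.3297 rad.
Bracket: h₀ sin ϕ sin δ + cos ϕ cos δ sin h₀ = 1.3297×-0.89726×0.11667 + 0.44151×0.99317×0.97108 = -0.139197 + 0.425813 = 0.286616.
Q̄ = (S_0/π) × [bracket] = (1519/π) × 0.286616 = 138.58 W/m².
— Configuration B (ϕ=+3.8°):
cos h₀ = −tan(+3.8°) tan(+6.700°) = -0.0078, h₀ = 1.5786 rad.
Bracket: h₀ sin ϕ sin δ + cos ϕ cos δ sin h₀ = 1.5786×0.06627×0.11667 + 0.99780×0.99317×0.99997 = 0.012205 + 0.990955 = 1.003160.
Q̄ = (S_0/π) × [bracket] = (1519/π) × 1.003160 = 485.04 W/m².
Ratio Q̄_A / Q̄_B = 138.58 / 485.04 = 0.2857.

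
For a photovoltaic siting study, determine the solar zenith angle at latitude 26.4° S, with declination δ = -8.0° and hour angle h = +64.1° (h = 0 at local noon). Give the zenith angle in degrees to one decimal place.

cos θ_z = sin φ sin δ + cos φ cos δ cos h = 0.061881 + 0.387441 = 0.449322.
θ_z = arccos(0.449322) = 63.3°.

θ_z = 63.3°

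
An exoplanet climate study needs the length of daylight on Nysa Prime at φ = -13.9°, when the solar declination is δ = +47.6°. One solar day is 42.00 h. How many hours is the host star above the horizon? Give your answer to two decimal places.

17.33 h

cos H₀ = −tan φ · tan δ = −tan(-13.9°) × tan(+47.600°) = 0.2710, so H₀ = 1.2963 rad = 74.28°.
Daylight = 2H₀/(2π) × 42.00 h = (1.2963/π) × 42.00 = 17.33 h.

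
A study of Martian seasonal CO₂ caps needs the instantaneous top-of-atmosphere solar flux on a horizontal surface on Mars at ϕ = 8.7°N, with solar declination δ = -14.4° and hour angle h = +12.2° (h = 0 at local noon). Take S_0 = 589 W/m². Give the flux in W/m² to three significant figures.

cos θ_z = sin ϕ sin δ + cos ϕ cos δ cos h = -0.037617 + 0.935816 = 0.898199.
Flux = S_0 · cos θ_z = 589 × 0.898199 = 529.0 W/m².

529 W/m²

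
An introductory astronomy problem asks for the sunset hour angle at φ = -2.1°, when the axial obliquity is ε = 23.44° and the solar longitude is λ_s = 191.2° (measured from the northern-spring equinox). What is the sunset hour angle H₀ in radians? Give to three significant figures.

H₀ = 1.57 rad

Solar declination: sin δ = sin ε · sin λ_s = sin 23.44° × sin 191.2° = -0.07726, so δ = -4.431°.
cos H₀ = −tan φ · tan δ = −tan(-2.1°) × tan(-4.431°) = -0.0028, so H₀ = 1.5736 rad = 90.16°.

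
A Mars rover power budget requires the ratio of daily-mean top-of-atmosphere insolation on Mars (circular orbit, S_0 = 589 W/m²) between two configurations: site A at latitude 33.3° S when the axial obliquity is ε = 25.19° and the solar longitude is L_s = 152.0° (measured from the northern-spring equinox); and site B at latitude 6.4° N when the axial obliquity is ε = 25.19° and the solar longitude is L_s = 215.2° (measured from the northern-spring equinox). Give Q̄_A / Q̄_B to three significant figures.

— Configuration A (ϕ=-33.3°):
Solar declination: sin δ = sin ε · sin L_s = sin 25.19° × sin 152.0° = 0.19982, so δ = +11.526°.
cos h₀ = −tan(-33.3°) tan(+11.526°) = 0.1340, h₀ = 1.4364 rad.
Bracket: h₀ sin ϕ sin δ + cos ϕ cos δ sin h₀ = 1.4364×-0.54902×0.19982 + 0.83581×0.97983×0.99099 = -0.157581 + 0.811573 = 0.653992.
Q̄ = (S_0/π) × [bracket] = (589/π) × 0.653992 = 122.61 W/m².
— Configuration B (ϕ=+6.4°):
Solar declination: sin δ = sin ε · sin L_s = sin 25.19° × sin 215.2° = -0.24534, so δ = -14.202°.
cos h₀ = −tan(+6.4°) tan(-14.202°) = 0.0284, h₀ = 1.5424 rad.
Bracket: h₀ sin ϕ sin δ + cos ϕ cos δ sin h₀ = 1.5424×0.11147×-0.24534 + 0.99377×0.96944×0.99960 = -0.042182 + 0.963015 = 0.920833.
Q̄ = (S_0/π) × [bracket] = (589/π) × 0.920833 = 172.64 W/m².
Ratio Q̄_A / Q̄_B = 122.61 / 172.64 = 0.7102.

Q̄_A / Q̄_B ≈ 0.710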